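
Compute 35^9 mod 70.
35

Use repeated squaring. Binary(9) = 1001. Walk through the bits of the exponent 9 left-to-right: at each bit after the leading one, square the running value, then multiply by 35 if the bit is 1 (always reducing mod 70):
  bit 1 = 1 (leading): start with 35.
  bit 2 = 0: square 35^2 = 1225 ≡ 35 (mod 70).
  bit 3 = 0: square 35^2 = 1225 ≡ 35 (mod 70).
  bit 4 = 1: square 35^2 = 1225 ≡ 35; bit is 1, so multiply 35·35 = 1225 ≡ 35 (mod 70).
Final value: 35^9 ≡ 35 (mod 70).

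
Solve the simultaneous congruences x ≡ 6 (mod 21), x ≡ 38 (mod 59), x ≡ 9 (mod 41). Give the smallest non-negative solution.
x ≡ 50070 (mod 50799); the representative in [0, 50799) is 50070

The moduli 21, 59, 41 are pairwise coprime, so by the CRT there is a unique solution mod 21·59·41 = 50799.
Solve by successive substitution. Start with x ≡ 6 (mod 21).
  Combine with x ≡ 38 (mod 59): write x = 6 + 21·t and require 6 + 21·t ≡ 38 (mod 59), i.e. 21·t ≡ 38 − 6 ≡ 32 (mod 59). Since 21^(−1) ≡ 45 (mod 59), t ≡ 45·32 ≡ 24 (mod 59). So x ≡ 6 + 21·24 = 510 (mod 1239).
  Combine with x ≡ 9 (mod 41): write x = 510 + 1239·t and require 510 + 1239·t ≡ 9 (mod 41), i.e. 1239·t ≡ 9 − 510 ≡ 32 (mod 41). Since 1239^(−1) ≡ 32 (mod 41) (1239 ≡ 9 (mod 41)), t ≡ 32·32 ≡ 40 (mod 41). So x ≡ 510 + 1239·40 = 50070 (mod 50799).
Unique solution in [0, 50799): x = 50070.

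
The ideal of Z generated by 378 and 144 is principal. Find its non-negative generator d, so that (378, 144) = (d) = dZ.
In the PID Z, (a, b) is generated by gcd(a, b). Compute gcd(378, 144) with the extended Euclidean algorithm, tracking rows (r, s, t) with s·378 + t·144 = r:
  row A: (378, 1, 0)   [1·378 + 0·144 = 378]
  row B: (144, 0, 1)   [0·378 + 1·144 = 144]
  378 = 2·144 + 90   → row C = row A − 2·row B = (90, 1, −2)   [check: 1·378 − 2·144 = 90]
  144 = 1·90 + 54   → row D = row B − 1·row C = (54, −1, 3)   [check: −1·378 + 3·144 = 54]
  90 = 1·54 + 36   → row E = row C − 1·row D = (36, 2, −5)   [check: 2·378 − 5·144 = 36]
  54 = 1·36 + 18   → row F = row D − 1·row E = (18, −3, 8)   [check: −3·378 + 8·144 = 18]
  36 = 2·18 + 0   → remainder 0, stop. gcd = 18 (last nonzero row F).
So gcd(378, 144) = 18, with Bézout identity −3·378 + 8·144 = 18. Containment (⊇): the Bézout identity exhibits 18 as an element of (378, 144), giving (18) ⊆ (378, 144). Containment (⊆): since 18 | 378 and 18 | 144 (378 = 18·21, 144 = 18·8), every Z-linear combination of 378 and 144 is divisible by 18, so (378, 144) ⊆ (18). Therefore (378, 144) = (18), d = 18.

Final answer: (378, 144) = (18); d = 18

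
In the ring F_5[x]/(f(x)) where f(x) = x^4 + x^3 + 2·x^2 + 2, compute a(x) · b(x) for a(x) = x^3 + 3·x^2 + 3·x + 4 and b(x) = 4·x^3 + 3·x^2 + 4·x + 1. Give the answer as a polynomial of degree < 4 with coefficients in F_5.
a · b ≡ 2·x^2 + 2·x + 2 (mod f(x))

Multiply as integer polynomials: a · b = 4·x^6 + 15·x^5 + 25·x^4 + 38·x^3 + 27·x^2 + 19·x + 4. Reducing coefficients mod 5: a · b ≡ 4·x^6 + 3·x^3 + 2·x^2 + 4·x + 4. Now divide by f(x) = x^4 + x^3 + 2·x^2 + 2 in F_5[x], eliminating the leading term at each step:
  leading term 4·x^6: subtract (4·x^2)·f(x) = 4·x^6 + 4·x^5 + 3·x^4 + 3·x^2, leaving x^5 + 2·x^4 + 3·x^3 + 4·x^2 + 4·x + 4 (coefficients mod 5)
  leading term x^5: subtract (x)·f(x) = x^5 + x^4 + 2·x^3 + 2·x, leaving x^4 + x^3 + 4·x^2 + 2·x + 4 (coefficients mod 5)
  leading term x^4: subtract (1)·f(x) = x^4 + x^3 + 2·x^2 + 2, leaving 2·x^2 + 2·x + 2 (coefficients mod 5)
The degree is now < 4, so this is the remainder. Hence a · b ≡ 2·x^2 + 2·x + 2 in F_5[x]/(f).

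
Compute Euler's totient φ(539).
φ is multiplicative, with φ(p^e) = p^e − p^(e−1). Factorise 539 = 7^2 · 11. Then
  φ(539) = (7^2 − 7^1) · (11 − 1) = 42 · 10 = 420.

Final answer: φ(539) = 420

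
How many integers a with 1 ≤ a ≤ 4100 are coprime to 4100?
The number of a ∈ {1, ..., 4100} with gcd(a, 4100) = 1 is by definition Euler's totient φ(4100). φ is multiplicative, with φ(p^e) = p^e − p^(e−1). Factorise 4100 = 2^2 · 5^2 · 41. Then
  φ(4100) = (2^2 − 2^1) · (5^2 − 5^1) · (41 − 1) = 2 · 20 · 40 = 1600.
So there are 1600 such integers.

Final answer: 1600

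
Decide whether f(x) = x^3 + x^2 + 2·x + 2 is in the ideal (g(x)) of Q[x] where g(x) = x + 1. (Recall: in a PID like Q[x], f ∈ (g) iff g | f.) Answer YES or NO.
YES

In Q[x] the ideal (g) consists of all multiples of g, so f ∈ (g) iff g | f, i.e. iff the remainder of f on division by g is 0. Divide f by g (g is monic, so eliminate the leading term of the running remainder at each step):
  leading term x^3: subtract (x^2)·g(x) = x^3 + x^2, leaving 2·x + 2
  leading term 2·x: subtract (2)·g(x) = 2·x + 2, leaving 0
The remainder is 0, so f(x) = g(x) · h(x) with h(x) = x^2 + 2. Hence g | f, i.e. f ∈ (g).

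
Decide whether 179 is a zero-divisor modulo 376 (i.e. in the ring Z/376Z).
NO

gcd(179, 376) = 1, so 179 is a unit in Z/376Z (it has a multiplicative inverse). A unit cannot be a zero-divisor: if 179·b ≡ 0 then multiplying both sides by 179^(−1) gives b ≡ 0. So 179 is not a zero-divisor.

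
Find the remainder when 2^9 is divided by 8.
Use repeated squaring. Binary(9) = 1001. Walk through the bits of the exponent 9 left-to-right: at each bit after the leading one, square the running value, then multiply by 2 if the bit is 1 (always reducing mod 8):
  bit 1 = 1 (leading): start with 2.
  bit 2 = 0: square 2^2 = 4 (mod 8).
  bit 3 = 0: square 4^2 = 16 ≡ 0 (mod 8).
  bit 4 = 1: square 0^2 = 0; bit is 1, so multiply 0·2 = 0 (mod 8).
Final value: 2^9 ≡ 0 (mod 8).

Final answer: 0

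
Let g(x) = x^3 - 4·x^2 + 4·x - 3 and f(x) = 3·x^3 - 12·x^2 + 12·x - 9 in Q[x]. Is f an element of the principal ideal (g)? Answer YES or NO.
YES

In Q[x] the ideal (g) consists of all multiples of g, so f ∈ (g) iff g | f, i.e. iff the remainder of f on division by g is 0. Divide f by g (g is monic, so eliminate the leading term of the running remainder at each step):
  leading term 3·x^3: subtract (3)·g(x) = 3·x^3 - 12·x^2 + 12·x - 9, leaving 0
The remainder is 0, so f(x) = g(x) · h(x) with h(x) = 3. Hence g | f, i.e. f ∈ (g).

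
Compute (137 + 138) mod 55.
Reduce the summands first: 137 ≡ 27, 138 ≡ 28 (mod 55), so 137 + 138 ≡ 27 + 28 (mod 55). 27 + 28 = 55; 55 = 1·55 + 0, so (137 + 138) mod 55 = 0.

Final answer: 0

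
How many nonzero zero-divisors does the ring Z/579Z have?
Z/579Z has 194 nonzero zero-divisors

In Z/579Z each nonzero element is either a unit (gcd with 579 is 1) or a zero-divisor (gcd > 1). The number of units is φ(579): factorise 579 = 3 · 193, so φ(579) = (3 − 1) · (193 − 1) = 2 · 192 = 384. The nonzero elements number 579 − 1 = 578. Hence the nonzero zero-divisors number 578 − 384 = 194.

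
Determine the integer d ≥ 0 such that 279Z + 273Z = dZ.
In the PID Z, (a, b) is generated by gcd(a, b). Compute gcd(279, 273) with the extended Euclidean algorithm, tracking rows (r, s, t) with s·279 + t·273 = r:
  row A: (279, 1, 0)   [1·279 + 0·273 = 279]
  row B: (273, 0, 1)   [0·279 + 1·273 = 273]
  279 = 1·273 + 6   → row C = row A − 1·row B = (6, 1, −1)   [check: 1·279 − 1·273 = 6]
  273 = 45·6 + 3   → row D = row B − 45·row C = (3, −45, 46)   [check: −45·279 + 46·273 = 3]
  6 = 2·3 + 0   → remainder 0, stop. gcd = 3 (last nonzero row D).
So gcd(279, 273) = 3, with Bézout identity −45·279 + 46·273 = 3. Containment (⊇): the Bézout identity exhibits 3 as an element of (279, 273), giving (3) ⊆ (279, 273). Containment (⊆): since 3 | 279 and 3 | 273 (279 = 3·93, 273 = 3·91), every Z-linear combination of 279 and 273 is divisible by 3, so (279, 273) ⊆ (3). Therefore (279, 273) = (3), d = 3.

Final answer: (279, 273) = (3); d = 3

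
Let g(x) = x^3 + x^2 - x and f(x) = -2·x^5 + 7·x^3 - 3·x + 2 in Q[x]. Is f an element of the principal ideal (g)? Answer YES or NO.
In Q[x] the ideal (g) consists of all multiples of g, so f ∈ (g) iff g | f, i.e. iff the remainder of f on division by g is 0. Divide f by g (g is monic, so eliminate the leading term of the running remainder at each step):
  leading term -2·x^5: subtract (-2·x^2)·g(x) = -2·x^5 - 2·x^4 + 2·x^3, leaving 2·x^4 + 5·x^3 - 3·x + 2
  leading term 2·x^4: subtract (2·x)·g(x) = 2·x^4 + 2·x^3 - 2·x^2, leaving 3·x^3 + 2·x^2 - 3·x + 2
  leading term 3·x^3: subtract (3)·g(x) = 3·x^3 + 3·x^2 - 3·x, leaving 2 - x^2
The remainder r(x) = 2 - x^2 ≠ 0 (and deg r < deg g), so g ∤ f, i.e. f ∉ (g).

Final answer: NO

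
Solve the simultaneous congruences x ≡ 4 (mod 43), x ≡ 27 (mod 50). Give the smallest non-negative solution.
The moduli 43, 50 are pairwise coprime, so by the CRT there is a unique solution mod 43·50 = 2150.
Solve by successive substitution. Start with x ≡ 4 (mod 43).
  Combine with x ≡ 27 (mod 50): write x = 4 + 43·t and require 4 + 43·t ≡ 27 (mod 50), i.e. 43·t ≡ 27 − 4 ≡ 23 (mod 50). Since 43^(−1) ≡ 7 (mod 50), t ≡ 7·23 ≡ 11 (mod 50). So x ≡ 4 + 43·11 = 477 (mod 2150).
Unique solution in [0, 2150): x = 477.

Final answer: x ≡ 477 (mod 2150); the representative in [0, 2150) is 477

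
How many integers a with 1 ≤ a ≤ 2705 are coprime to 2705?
The number of a ∈ {1, ..., 2705} with gcd(a, 2705) = 1 is by definition Euler's totient φ(2705). φ is multiplicative, with φ(p^e) = p^e − p^(e−1). Factorise 2705 = 5 · 541. Then
  φ(2705) = (5 − 1) · (541 − 1) = 4 · 540 = 2160.
So there are 2160 such integers.

Final answer: 2160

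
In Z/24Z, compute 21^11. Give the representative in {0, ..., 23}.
Use repeated squaring. Binary(11) = 1011. Walk through the bits of the exponent 11 left-to-right: at each bit after the leading one, square the running value, then multiply by 21 if the bit is 1 (always reducing mod 24):
  bit 1 = 1 (leading): start with 21.
  bit 2 = 0: square 21^2 = 441 ≡ 9 (mod 24).
  bit 3 = 1: square 9^2 = 81 ≡ 9; bit is 1, so multiply 9·21 = 189 ≡ 21 (mod 24).
  bit 4 = 1: square 21^2 = 441 ≡ 9; bit is 1, so multiply 9·21 = 189 ≡ 21 (mod 24).
Final value: 21^11 ≡ 21 (mod 24).

Final answer: 21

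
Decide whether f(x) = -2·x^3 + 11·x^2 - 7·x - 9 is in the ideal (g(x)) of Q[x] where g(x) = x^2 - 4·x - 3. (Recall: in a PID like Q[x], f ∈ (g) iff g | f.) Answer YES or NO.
NO

In Q[x] the ideal (g) consists of all multiples of g, so f ∈ (g) iff g | f, i.e. iff the remainder of f on division by g is 0. Divide f by g (g is monic, so eliminate the leading term of the running remainder at each step):
  leading term -2·x^3: subtract (-2·x)·g(x) = -2·x^3 + 8·x^2 + 6·x, leaving 3·x^2 - 13·x - 9
  leading term 3·x^2: subtract (3)·g(x) = 3·x^2 - 12·x - 9, leaving -x
The remainder r(x) = -x ≠ 0 (and deg r < deg g), so g ∤ f, i.e. f ∉ (g).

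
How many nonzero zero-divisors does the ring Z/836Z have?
In Z/836Z each nonzero element is either a unit (gcd with 836 is 1) or a zero-divisor (gcd > 1). The number of units is φ(836): factorise 836 = 2^2 · 11 · 19, so φ(836) = (2^2 − 2^1) · (11 − 1) · (19 − 1) = 2 · 10 · 18 = 360. The nonzero elements number 836 − 1 = 835. Hence the nonzero zero-divisors number 835 − 360 = 475.

Final answer: Z/836Z has 475 nonzero zero-divisors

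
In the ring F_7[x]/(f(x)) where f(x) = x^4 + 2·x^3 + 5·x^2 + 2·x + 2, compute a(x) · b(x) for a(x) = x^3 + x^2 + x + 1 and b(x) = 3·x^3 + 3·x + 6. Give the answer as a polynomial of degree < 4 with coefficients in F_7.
Multiply as integer polynomials: a · b = 3·x^6 + 3·x^5 + 6·x^4 + 12·x^3 + 9·x^2 + 9·x + 6. Reducing coefficients mod 7: a · b ≡ 3·x^6 + 3·x^5 + 6·x^4 + 5·x^3 + 2·x^2 + 2·x + 6. Now divide by f(x) = x^4 + 2·x^3 + 5·x^2 + 2·x + 2 in F_7[x], eliminating the leading term at each step:
  leading term 3·x^6: subtract (3·x^2)·f(x) = 3·x^6 + 6·x^5 + x^4 + 6·x^3 + 6·x^2, leaving 4·x^5 + 5·x^4 + 6·x^3 + 3·x^2 + 2·x + 6 (coefficients mod 7)
  leading term 4·x^5: subtract (4·x)·f(x) = 4·x^5 + x^4 + 6·x^3 + x^2 + x, leaving 4·x^4 + 2·x^2 + x + 6 (coefficients mod 7)
  leading term 4·x^4: subtract (4)·f(x) = 4·x^4 + x^3 + 6·x^2 + x + 1, leaving 6·x^3 + 3·x^2 + 5 (coefficients mod 7)
The degree is now < 4, so this is the remainder. Hence a · b ≡ 6·x^3 + 3·x^2 + 5 in F_7[x]/(f).

Final answer: a · b ≡ 6·x^3 + 3·x^2 + 5 (mod f(x))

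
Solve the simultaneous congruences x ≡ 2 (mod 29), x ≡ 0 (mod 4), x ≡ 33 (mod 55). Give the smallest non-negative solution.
x ≡ 2728 (mod 6380); the representative in [0, 6380) is 2728

The moduli 29, 4, 55 are pairwise coprime, so by the CRT there is a unique solution mod 29·4·55 = 6380.
Solve by successive substitution. Start with x ≡ 2 (mod 29).
  Combine with x ≡ 0 (mod 4): write x = 2 + 29·t and require 2 + 29·t ≡ 0 (mod 4), i.e. 29·t ≡ 0 − 2 ≡ 2 (mod 4). Since 29^(−1) ≡ 1 (mod 4) (29 ≡ 1 (mod 4)), t ≡ 1·2 ≡ 2 (mod 4). So x ≡ 2 + 29·2 = 60 (mod 116).
  Combine with x ≡ 33 (mod 55): write x = 60 + 116·t and require 60 + 116·t ≡ 33 (mod 55), i.e. 116·t ≡ 33 − 60 ≡ 28 (mod 55). Since 116^(−1) ≡ 46 (mod 55) (116 ≡ 6 (mod 55)), t ≡ 46·28 ≡ 23 (mod 55). So x ≡ 60 + 116·23 = 2728 (mod 6380).
Unique solution in [0, 6380): x = 2728.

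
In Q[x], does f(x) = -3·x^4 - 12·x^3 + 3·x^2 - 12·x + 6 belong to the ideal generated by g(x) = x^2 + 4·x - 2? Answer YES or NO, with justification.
YES

In Q[x] the ideal (g) consists of all multiples of g, so f ∈ (g) iff g | f, i.e. iff the remainder of f on division by g is 0. Divide f by g (g is monic, so eliminate the leading term of the running remainder at each step):
  leading term -3·x^4: subtract (-3·x^2)·g(x) = -3·x^4 - 12·x^3 + 6·x^2, leaving -3·x^2 - 12·x + 6
  leading term -3·x^2: subtract (-3)·g(x) = -3·x^2 - 12·x + 6, leaving 0
The remainder is 0, so f(x) = g(x) · h(x) with h(x) = -3·x^2 - 3. Hence g | f, i.e. f ∈ (g).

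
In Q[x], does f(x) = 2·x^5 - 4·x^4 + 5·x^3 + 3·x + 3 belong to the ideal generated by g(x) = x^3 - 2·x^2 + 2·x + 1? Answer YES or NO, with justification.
NO

In Q[x] the ideal (g) consists of all multiples of g, so f ∈ (g) iff g | f, i.e. iff the remainder of f on division by g is 0. Divide f by g (g is monic, so eliminate the leading term of the running remainder at each step):
  leading term 2·x^5: subtract (2·x^2)·g(x) = 2·x^5 - 4·x^4 + 4·x^3 + 2·x^2, leaving x^3 - 2·x^2 + 3·x + 3
  leading term x^3: subtract (1)·g(x) = x^3 - 2·x^2 + 2·x + 1, leaving x + 2
The remainder r(x) = x + 2 ≠ 0 (and deg r < deg g), so g ∤ f, i.e. f ∉ (g).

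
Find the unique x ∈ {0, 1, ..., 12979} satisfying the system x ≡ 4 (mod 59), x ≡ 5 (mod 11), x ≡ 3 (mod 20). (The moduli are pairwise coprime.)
The moduli 59, 11, 20 are pairwise coprime, so by the CRT there is a unique solution mod 59·11·20 = 12980.
Solve by successive substitution. Start with x ≡ 4 (mod 59).
  Combine with x ≡ 5 (mod 11): write x = 4 + 59·t and require 4 + 59·t ≡ 5 (mod 11), i.e. 59·t ≡ 5 − 4 ≡ 1 (mod 11). Since 59^(−1) ≡ 3 (mod 11) (59 ≡ 4 (mod 11)), t ≡ 3·1 ≡ 3 (mod 11). So x ≡ 4 + 59·3 = 181 (mod 649).
  Combine with x ≡ 3 (mod 20): write x = 181 + 649·t and require 181 + 649·t ≡ 3 (mod 20), i.e. 649·t ≡ 3 − 181 ≡ 2 (mod 20). Since 649^(−1) ≡ 9 (mod 20) (649 ≡ 9 (mod 20)), t ≡ 9·2 ≡ 18 (mod 20). So x ≡ 181 + 649·18 = 11863 (mod 12980).
Unique solution in [0, 12980): x = 11863.

Final answer: x ≡ 11863 (mod 12980); the representative in [0, 12980) is 11863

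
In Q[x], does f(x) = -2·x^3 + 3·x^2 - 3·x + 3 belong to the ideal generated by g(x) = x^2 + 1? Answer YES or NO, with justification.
NO

In Q[x] the ideal (g) consists of all multiples of g, so f ∈ (g) iff g | f, i.e. iff the remainder of f on division by g is 0. Divide f by g (g is monic, so eliminate the leading term of the running remainder at each step):
  leading term -2·x^3: subtract (-2·x)·g(x) = -2·x^3 - 2·x, leaving 3·x^2 - x + 3
  leading term 3·x^2: subtract (3)·g(x) = 3·x^2 + 3, leaving -x
The remainder r(x) = -x ≠ 0 (and deg r < deg g), so g ∤ f, i.e. f ∉ (g).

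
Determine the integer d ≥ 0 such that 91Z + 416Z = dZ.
(91, 416) = (13); d = 13

In the PID Z, (a, b) is generated by gcd(a, b). Compute gcd(416, 91) with the extended Euclidean algorithm, tracking rows (r, s, t) with s·416 + t·91 = r:
  row A: (416, 1, 0)   [1·416 + 0·91 = 416]
  row B: (91, 0, 1)   [0·416 + 1·91 = 91]
  416 = 4·91 + 52   → row C = row A − 4·row B = (52, 1, −4)   [check: 1·416 − 4·91 = 52]
  91 = 1·52 + 39   → row D = row B − 1·row C = (39, −1, 5)   [check: −1·416 + 5·91 = 39]
  52 = 1·39 + 13   → row E = row C − 1·row D = (13, 2, −9)   [check: 2·416 − 9·91 = 13]
  39 = 3·13 + 0   → remainder 0, stop. gcd = 13 (last nonzero row E).
So gcd(91, 416) = 13, with Bézout identity 2·416 − 9·91 = 13. Containment (⊇): the Bézout identity exhibits 13 as an element of (91, 416), giving (13) ⊆ (91, 416). Containment (⊆): since 13 | 91 and 13 | 416 (91 = 13·7, 416 = 13·32), every Z-linear combination of 91 and 416 is divisible by 13, so (91, 416) ⊆ (13). Therefore (91, 416) = (13), d = 13.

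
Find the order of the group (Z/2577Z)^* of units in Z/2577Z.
|(Z/2577Z)^*| = 1716

(Z/2577Z)^* consists of the classes a with gcd(a, 2577) = 1, so its order is φ(2577). φ is multiplicative, with φ(p^e) = p^e − p^(e−1). Factorise 2577 = 3 · 859. Then
  φ(2577) = (3 − 1) · (859 − 1) = 2 · 858 = 1716.
Thus |(Z/2577Z)^*| = 1716.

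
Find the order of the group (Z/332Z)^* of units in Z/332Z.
(Z/332Z)^* consists of the classes a with gcd(a, 332) = 1, so its order is φ(332). φ is multiplicative, with φ(p^e) = p^e − p^(e−1). Factorise 332 = 2^2 · 83. Then
  φ(332) = (2^2 − 2^1) · (83 − 1) = 2 · 82 = 164.
Thus |(Z/332Z)^*| = 164.

Final answer: |(Z/332Z)^*| = 164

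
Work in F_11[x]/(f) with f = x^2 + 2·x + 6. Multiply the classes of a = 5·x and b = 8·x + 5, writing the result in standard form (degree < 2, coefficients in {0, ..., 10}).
Multiply as integer polynomials: a · b = 40·x^2 + 25·x. Reducing coefficients mod 11: a · b ≡ 7·x^2 + 3·x. Now divide by f(x) = x^2 + 2·x + 6 in F_11[x], eliminating the leading term at each step:
  leading term 7·x^2: subtract (7)·f(x) = 7·x^2 + 3·x + 9, leaving 2 (coefficients mod 11)
The degree is now < 2, so this is the remainder. Hence a · b ≡ 2 in F_11[x]/(f).

Final answer: a · b ≡ 2 (mod f(x))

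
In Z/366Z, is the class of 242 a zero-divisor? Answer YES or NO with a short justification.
YES

gcd(242, 366) = 2 > 1, so 242 is not a unit in Z/366Z. In Z/nZ every nonzero non-unit is a zero-divisor: explicitly, take b = 366/gcd = 183 ≠ 0 (mod 366); then 242·183 = 44286 = 121·366, i.e. 242·183 ≡ 0 (mod 366). So 242 is a zero-divisor.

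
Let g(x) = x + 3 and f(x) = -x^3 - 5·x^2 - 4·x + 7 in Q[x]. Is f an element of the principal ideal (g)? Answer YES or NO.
In Q[x] the ideal (g) consists of all multiples of g, so f ∈ (g) iff g | f, i.e. iff the remainder of f on division by g is 0. Divide f by g (g is monic, so eliminate the leading term of the running remainder at each step):
  leading term -x^3: subtract (-x^2)·g(x) = -x^3 - 3·x^2, leaving -2·x^2 - 4·x + 7
  leading term -2·x^2: subtract (-2·x)·g(x) = -2·x^2 - 6·x, leaving 2·x + 7
  leading term 2·x: subtract (2)·g(x) = 2·x + 6, leaving 1
The remainder r(x) = 1 ≠ 0 (and deg r < deg g), so g ∤ f, i.e. f ∉ (g).

Final answer: NO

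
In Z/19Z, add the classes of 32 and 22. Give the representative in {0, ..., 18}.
Reduce the summands first: 32 ≡ 13, 22 ≡ 3 (mod 19), so 32 + 22 ≡ 13 + 3 (mod 19). 13 + 3 = 16; 16 = 0·19 + 16, so (32 + 22) mod 19 = 16.

Final answer: 16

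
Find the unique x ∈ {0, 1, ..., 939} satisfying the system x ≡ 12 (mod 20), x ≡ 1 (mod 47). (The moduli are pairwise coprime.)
x ≡ 612 (mod 940); the representative in [0, 940) is 612

The moduli 20, 47 are pairwise coprime, so by the CRT there is a unique solution mod 20·47 = 940.
Solve by successive substitution. Start with x ≡ 12 (mod 20).
  Combine with x ≡ 1 (mod 47): write x = 12 + 20·t and require 12 + 20·t ≡ 1 (mod 47), i.e. 20·t ≡ 1 − 12 ≡ 36 (mod 47). Since 20^(−1) ≡ 40 (mod 47), t ≡ 40·36 ≡ 30 (mod 47). So x ≡ 12 + 20·30 = 612 (mod 940).
Unique solution in [0, 940): x = 612.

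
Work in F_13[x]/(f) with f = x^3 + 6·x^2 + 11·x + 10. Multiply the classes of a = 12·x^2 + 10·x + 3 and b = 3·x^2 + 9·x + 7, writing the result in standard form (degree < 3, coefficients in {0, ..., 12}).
a · b ≡ 8·x^2 + 10·x + 8 (mod f(x))

Multiply as integer polynomials: a · b = 36·x^4 + 138·x^3 + 183·x^2 + 97·x + 21. Reducing coefficients mod 13: a · b ≡ 10·x^4 + 8·x^3 + x^2 + 6·x + 8. Now divide by f(x) = x^3 + 6·x^2 + 11·x + 10 in F_13[x], eliminating the leading term at each step:
  leading term 10·x^4: subtract (10·x)·f(x) = 10·x^4 + 8·x^3 + 6·x^2 + 9·x, leaving 8·x^2 + 10·x + 8 (coefficients mod 13)
The degree is now < 3, so this is the remainder. Hence a · b ≡ 8·x^2 + 10·x + 8 in F_13[x]/(f).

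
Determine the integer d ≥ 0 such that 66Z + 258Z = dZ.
(66, 258) = (6); d = 6

In the PID Z, (a, b) is generated by gcd(a, b). Compute gcd(258, 66) with the extended Euclidean algorithm, tracking rows (r, s, t) with s·258 + t·66 = r:
  row A: (258, 1, 0)   [1·258 + 0·66 = 258]
  row B: (66, 0, 1)   [0·258 + 1·66 = 66]
  258 = 3·66 + 60   → row C = row A − 3·row B = (60, 1, −3)   [check: 1·258 − 3·66 = 60]
  66 = 1·60 + 6   → row D = row B − 1·row C = (6, −1, 4)   [check: −1·258 + 4·66 = 6]
  60 = 10·6 + 0   → remainder 0, stop. gcd = 6 (last nonzero row D).
So gcd(66, 258) = 6, with Bézout identity −1·258 + 4·66 = 6. Containment (⊇): the Bézout identity exhibits 6 as an element of (66, 258), giving (6) ⊆ (66, 258). Containment (⊆): since 6 | 66 and 6 | 258 (66 = 6·11, 258 = 6·43), every Z-linear combination of 66 and 258 is divisible by 6, so (66, 258) ⊆ (6). Therefore (66, 258) = (6), d = 6.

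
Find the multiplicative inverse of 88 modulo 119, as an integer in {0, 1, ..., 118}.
Apply the extended Euclidean algorithm to (119, 88), tracking rows (r, s, t) with s·119 + t·88 = r. Each division r_prev = q·r_cur + r_new produces the new row as (previous row) − q·(current row):
  row A: (119, 1, 0)   [1·119 + 0·88 = 119]
  row B: (88, 0, 1)   [0·119 + 1·88 = 88]
  119 = 1·88 + 31   → row C = row A − 1·row B = (31, 1, −1)   [check: 1·119 − 1·88 = 31]
  88 = 2·31 + 26   → row D = row B − 2·row C = (26, −2, 3)   [check: −2·119 + 3·88 = 26]
  31 = 1·26 + 5   → row E = row C − 1·row D = (5, 3, −4)   [check: 3·119 − 4·88 = 5]
  26 = 5·5 + 1   → row F = row D − 5·row E = (1, −17, 23)   [check: −17·119 + 23·88 = 1]
  5 = 5·1 + 0   → remainder 0, stop. gcd = 1 (last nonzero row F).
The gcd is 1, so 88 is invertible mod 119. The last nonzero row gives −17·119 + 23·88 = 1, so t = 23. So 88^(−1) ≡ 23 (mod 119). Verify: 88 · 23 = 2024 ≡ 1 (mod 119). ✓

Final answer: 88^(−1) ≡ 23 (mod 119)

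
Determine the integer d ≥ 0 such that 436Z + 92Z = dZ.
(436, 92) = (4); d = 4

In the PID Z, (a, b) is generated by gcd(a, b). Compute gcd(436, 92) with the extended Euclidean algorithm, tracking rows (r, s, t) with s·436 + t·92 = r:
  row A: (436, 1, 0)   [1·436 + 0·92 = 436]
  row B: (92, 0, 1)   [0·436 + 1·92 = 92]
  436 = 4·92 + 68   → row C = row A − 4·row B = (68, 1, −4)   [check: 1·436 − 4·92 = 68]
  92 = 1·68 + 24   → row D = row B − 1·row C = (24, −1, 5)   [check: −1·436 + 5·92 = 24]
  68 = 2·24 + 20   → row E = row C − 2·row D = (20, 3, −14)   [check: 3·436 − 14·92 = 20]
  24 = 1·20 + 4   → row F = row D − 1·row E = (4, −4, 19)   [check: −4·436 + 19·92 = 4]
  20 = 5·4 + 0   → remainder 0, stop. gcd = 4 (last nonzero row F).
So gcd(436, 92) = 4, with Bézout identity −4·436 + 19·92 = 4. Containment (⊇): the Bézout identity exhibits 4 as an element of (436, 92), giving (4) ⊆ (436, 92). Containment (⊆): since 4 | 436 and 4 | 92 (436 = 4·109, 92 = 4·23), every Z-linear combination of 436 and 92 is divisible by 4, so (436, 92) ⊆ (4). Therefore (436, 92) = (4), d = 4.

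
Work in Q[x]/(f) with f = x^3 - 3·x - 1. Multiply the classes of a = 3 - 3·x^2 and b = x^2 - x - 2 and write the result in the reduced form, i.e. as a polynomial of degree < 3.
a · b ≡ 3·x - 3 (mod f(x))

First multiply in Q[x] without reducing: a · b = -3·x^4 + 3·x^3 + 9·x^2 - 3·x - 6. Now divide by f(x) = x^3 - 3·x - 1, eliminating the leading term at each step:
  leading term -3·x^4: subtract (-3·x)·f(x) = -3·x^4 + 9·x^2 + 3·x, leaving 3·x^3 - 6·x - 6
  leading term 3·x^3: subtract (3)·f(x) = 3·x^3 - 9·x - 3, leaving 3·x - 3
The degree is now < 3, so this is the remainder. Hence a · b ≡ 3·x - 3 in Q[x]/(f).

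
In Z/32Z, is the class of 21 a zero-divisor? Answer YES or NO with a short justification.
gcd(21, 32) = 1, so 21 is a unit in Z/32Z (it has a multiplicative inverse). A unit cannot be a zero-divisor: if 21·b ≡ 0 then multiplying both sides by 21^(−1) gives b ≡ 0. So 21 is not a zero-divisor.

Final answer: NO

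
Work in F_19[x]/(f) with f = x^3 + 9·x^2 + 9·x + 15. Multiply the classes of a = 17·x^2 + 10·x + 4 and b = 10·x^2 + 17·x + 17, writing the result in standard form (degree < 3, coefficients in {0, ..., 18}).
Multiply as integer polynomials: a · b = 170·x^4 + 389·x^3 + 499·x^2 + 238·x + 68. Reducing coefficients mod 19: a · b ≡ 18·x^4 + 9·x^3 + 5·x^2 + 10·x + 11. Now divide by f(x) = x^3 + 9·x^2 + 9·x + 15 in F_19[x], eliminating the leading term at each step:
  leading term 18·x^4: subtract (18·x)·f(x) = 18·x^4 + 10·x^3 + 10·x^2 + 4·x, leaving 18·x^3 + 14·x^2 + 6·x + 11 (coefficients mod 19)
  leading term 18·x^3: subtract (18)·f(x) = 18·x^3 + 10·x^2 + 10·x + 4, leaving 4·x^2 + 15·x + 7 (coefficients mod 19)
The degree is now < 3, so this is the remainder. Hence a · b ≡ 4·x^2 + 15·x + 7 in F_19[x]/(f).

Final answer: a · b ≡ 4·x^2 + 15·x + 7 (mod f(x))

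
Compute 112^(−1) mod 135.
Apply the extended Euclidean algorithm to (135, 112), tracking rows (r, s, t) with s·135 + t·112 = r. Each division r_prev = q·r_cur + r_new produces the new row as (previous row) − q·(current row):
  row A: (135, 1, 0)   [1·135 + 0·112 = 135]
  row B: (112, 0, 1)   [0·135 + 1·112 = 112]
  135 = 1·112 + 23   → row C = row A − 1·row B = (23, 1, −1)   [check: 1·135 − 1·112 = 23]
  112 = 4·23 + 20   → row D = row B − 4·row C = (20, −4, 5)   [check: −4·135 + 5·112 = 20]
  23 = 1·20 + 3   → row E = row C − 1·row D = (3, 5, −6)   [check: 5·135 − 6·112 = 3]
  20 = 6·3 + 2   → row F = row D − 6·row E = (2, −34, 41)   [check: −34·135 + 41·112 = 2]
  3 = 1·2 + 1   → row G = row E − 1·row F = (1, 39, −47)   [check: 39·135 − 47·112 = 1]
  2 = 2·1 + 0   → remainder 0, stop. gcd = 1 (last nonzero row G).
The gcd is 1, so 112 is invertible mod 135. The last nonzero row gives 39·135 − 47·112 = 1, so t = −47. So 112^(−1) ≡ −47 ≡ 88 (mod 135). Verify: 112 · 88 = 9856 ≡ 1 (mod 135). ✓

Final answer: 112^(−1) ≡ 88 (mod 135)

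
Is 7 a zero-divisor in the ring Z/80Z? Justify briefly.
gcd(7, 80) = 1, so 7 is a unit in Z/80Z (it has a multiplicative inverse). A unit cannot be a zero-divisor: if 7·b ≡ 0 then multiplying both sides by 7^(−1) gives b ≡ 0. So 7 is not a zero-divisor.

Final answer: NO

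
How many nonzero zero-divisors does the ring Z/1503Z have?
Z/1503Z has 506 nonzero zero-divisors

In Z/1503Z each nonzero element is either a unit (gcd with 1503 is 1) or a zero-divisor (gcd > 1). The number of units is φ(1503): factorise 1503 = 3^2 · 167, so φ(1503) = (3^2 − 3^1) · (167 − 1) = 6 · 166 = 996. The nonzero elements number 1503 − 1 = 1502. Hence the nonzero zero-divisors number 1502 − 996 = 506.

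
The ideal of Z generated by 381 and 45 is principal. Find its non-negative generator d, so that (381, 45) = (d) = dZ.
In the PID Z, (a, b) is generated by gcd(a, b). Compute gcd(381, 45) with the extended Euclidean algorithm, tracking rows (r, s, t) with s·381 + t·45 = r:
  row A: (381, 1, 0)   [1·381 + 0·45 = 381]
  row B: (45, 0, 1)   [0·381 + 1·45 = 45]
  381 = 8·45 + 21   → row C = row A − 8·row B = (21, 1, −8)   [check: 1·381 − 8·45 = 21]
  45 = 2·21 + 3   → row D = row B − 2·row C = (3, −2, 17)   [check: −2·381 + 17·45 = 3]
  21 = 7·3 + 0   → remainder 0, stop. gcd = 3 (last nonzero row D).
So gcd(381, 45) = 3, with Bézout identity −2·381 + 17·45 = 3. Containment (⊇): the Bézout identity exhibits 3 as an element of (381, 45), giving (3) ⊆ (381, 45). Containment (⊆): since 3 | 381 and 3 | 45 (381 = 3·127, 45 = 3·15), every Z-linear combination of 381 and 45 is divisible by 3, so (381, 45) ⊆ (3). Therefore (381, 45) = (3), d = 3.

Final answer: (381, 45) = (3); d = 3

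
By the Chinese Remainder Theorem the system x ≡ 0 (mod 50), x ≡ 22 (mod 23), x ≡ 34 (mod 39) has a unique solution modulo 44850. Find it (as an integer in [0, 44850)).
x ≡ 38800 (mod 44850); the representative in [0, 44850) is 38800

The moduli 50, 23, 39 are pairwise coprime, so by the CRT there is a unique solution mod 50·23·39 = 44850.
Solve by successive substitution. Start with x ≡ 0 (mod 50).
  Combine with x ≡ 22 (mod 23): write x = 50·t and require 50·t ≡ 22 (mod 23). Since 50^(−1) ≡ 6 (mod 23) (50 ≡ 4 (mod 23)), t ≡ 6·22 ≡ 17 (mod 23). So x ≡ 50·17 = 850 (mod 1150).
  Combine with x ≡ 34 (mod 39): write x = 850 + 1150·t and require 850 + 1150·t ≡ 34 (mod 39), i.e. 1150·t ≡ 34 − 850 ≡ 3 (mod 39). Since 1150^(−1) ≡ 37 (mod 39) (1150 ≡ 19 (mod 39)), t ≡ 37·3 ≡ 33 (mod 39). So x ≡ 850 + 1150·33 = 38800 (mod 44850).
Unique solution in [0, 44850): x = 38800.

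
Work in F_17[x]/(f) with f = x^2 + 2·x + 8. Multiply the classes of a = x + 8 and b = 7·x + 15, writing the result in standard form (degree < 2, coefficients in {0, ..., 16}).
Multiply as integer polynomials: a · b = 7·x^2 + 71·x + 120. Reducing coefficients mod 17: a · b ≡ 7·x^2 + 3·x + 1. Now divide by f(x) = x^2 + 2·x + 8 in F_17[x], eliminating the leading term at each step:
  leading term 7·x^2: subtract (7)·f(x) = 7·x^2 + 14·x + 5, leaving 6·x + 13 (coefficients mod 17)
The degree is now < 2, so this is the remainder. Hence a · b ≡ 6·x + 13 in F_17[x]/(f).

Final answer: a · b ≡ 6·x + 13 (mod f(x))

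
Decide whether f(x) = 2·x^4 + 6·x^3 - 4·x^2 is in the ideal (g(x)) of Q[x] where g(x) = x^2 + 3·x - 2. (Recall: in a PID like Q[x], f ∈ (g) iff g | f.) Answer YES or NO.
In Q[x] the ideal (g) consists of all multiples of g, so f ∈ (g) iff g | f, i.e. iff the remainder of f on division by g is 0. Divide f by g (g is monic, so eliminate the leading term of the running remainder at each step):
  leading term 2·x^4: subtract (2·x^2)·g(x) = 2·x^4 + 6·x^3 - 4·x^2, leaving 0
The remainder is 0, so f(x) = g(x) · h(x) with h(x) = 2·x^2. Hence g | f, i.e. f ∈ (g).

Final answer: YES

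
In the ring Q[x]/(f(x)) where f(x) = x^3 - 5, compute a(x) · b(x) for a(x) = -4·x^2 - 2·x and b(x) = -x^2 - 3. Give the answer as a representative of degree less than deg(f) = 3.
a · b ≡ 12·x^2 + 26·x + 10 (mod f(x))

First multiply in Q[x] without reducing: a · b = 4·x^4 + 2·x^3 + 12·x^2 + 6·x. Now divide by f(x) = x^3 - 5, eliminating the leading term at each step:
  leading term 4·x^4: subtract (4·x)·f(x) = 4·x^4 - 20·x, leaving 2·x^3 + 12·x^2 + 26·x
  leading term 2·x^3: subtract (2)·f(x) = 2·x^3 - 10, leaving 12·x^2 + 26·x + 10
The degree is now < 3, so this is the remainder. Hence a · b ≡ 12·x^2 + 26·x + 10 in Q[x]/(f).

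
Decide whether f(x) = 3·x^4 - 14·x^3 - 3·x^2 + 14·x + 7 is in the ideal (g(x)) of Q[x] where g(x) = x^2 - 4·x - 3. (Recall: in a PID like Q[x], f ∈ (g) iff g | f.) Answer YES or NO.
NO

In Q[x] the ideal (g) consists of all multiples of g, so f ∈ (g) iff g | f, i.e. iff the remainder of f on division by g is 0. Divide f by g (g is monic, so eliminate the leading term of the running remainder at each step):
  leading term 3·x^4: subtract (3·x^2)·g(x) = 3·x^4 - 12·x^3 - 9·x^2, leaving -2·x^3 + 6·x^2 + 14·x + 7
  leading term -2·x^3: subtract (-2·x)·g(x) = -2·x^3 + 8·x^2 + 6·x, leaving -2·x^2 + 8·x + 7
  leading term -2·x^2: subtract (-2)·g(x) = -2·x^2 + 8·x + 6, leaving 1
The remainder r(x) = 1 ≠ 0 (and deg r < deg g), so g ∤ f, i.e. f ∉ (g).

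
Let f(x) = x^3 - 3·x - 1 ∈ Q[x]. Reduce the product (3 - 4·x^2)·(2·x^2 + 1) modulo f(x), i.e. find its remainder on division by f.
First multiply in Q[x] without reducing: a · b = -8·x^4 + 2·x^2 + 3. Now divide by f(x) = x^3 - 3·x - 1, eliminating the leading term at each step:
  leading term -8·x^4: subtract (-8·x)·f(x) = -8·x^4 + 24·x^2 + 8·x, leaving -22·x^2 - 8·x + 3
The degree is now < 3, so this is the remainder. Hence a · b ≡ -22·x^2 - 8·x + 3 in Q[x]/(f).

Final answer: a · b ≡ -22·x^2 - 8·x + 3 (mod f(x))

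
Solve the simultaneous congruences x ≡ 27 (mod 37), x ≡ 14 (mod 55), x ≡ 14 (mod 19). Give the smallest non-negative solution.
The moduli 37, 55, 19 are pairwise coprime, so by the CRT there is a unique solution mod 37·55·19 = 38665.
Solve by successive substitution. Start with x ≡ 27 (mod 37).
  Combine with x ≡ 14 (mod 55): write x = 27 + 37·t and require 27 + 37·t ≡ 14 (mod 55), i.e. 37·t ≡ 14 − 27 ≡ 42 (mod 55). Since 37^(−1) ≡ 3 (mod 55), t ≡ 3·42 ≡ 16 (mod 55). So x ≡ 27 + 37·16 = 619 (mod 2035).
  Combine with x ≡ 14 (mod 19): write x = 619 + 2035·t and require 619 + 2035·t ≡ 14 (mod 19), i.e. 2035·t ≡ 14 − 619 ≡ 3 (mod 19). Since 2035^(−1) ≡ 10 (mod 19) (2035 ≡ 2 (mod 19)), t ≡ 10·3 ≡ 11 (mod 19). So x ≡ 619 + 2035·11 = 23004 (mod 38665).
Unique solution in [0, 38665): x = 23004.

Final answer: x ≡ 23004 (mod 38665); the representative in [0, 38665) is 23004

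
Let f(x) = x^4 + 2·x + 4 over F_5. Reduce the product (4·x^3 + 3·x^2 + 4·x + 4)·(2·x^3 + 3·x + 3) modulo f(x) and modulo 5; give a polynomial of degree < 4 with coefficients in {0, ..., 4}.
a · b ≡ 3·x^3 + 2·x^2 + 2 (mod f(x))

Multiply as integer polynomials: a · b = 8·x^6 + 6·x^5 + 20·x^4 + 29·x^3 + 21·x^2 + 24·x + 12. Reducing coefficients mod 5: a · b ≡ 3·x^6 + x^5 + 4·x^3 + x^2 + 4·x + 2. Now divide by f(x) = x^4 + 2·x + 4 in F_5[x], eliminating the leading term at each step:
  leading term 3·x^6: subtract (3·x^2)·f(x) = 3·x^6 + x^3 + 2·x^2, leaving x^5 + 3·x^3 + 4·x^2 + 4·x + 2 (coefficients mod 5)
  leading term x^5: subtract (x)·f(x) = x^5 + 2·x^2 + 4·x, leaving 3·x^3 + 2·x^2 + 2 (coefficients mod 5)
The degree is now < 4, so this is the remainder. Hence a · b ≡ 3·x^3 + 2·x^2 + 2 in F_5[x]/(f).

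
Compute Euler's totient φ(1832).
φ is multiplicative, with φ(p^e) = p^e − p^(e−1). Factorise 1832 = 2^3 · 229. Then
  φ(1832) = (2^3 − 2^2) · (229 − 1) = 4 · 228 = 912.

Final answer: φ(1832) = 912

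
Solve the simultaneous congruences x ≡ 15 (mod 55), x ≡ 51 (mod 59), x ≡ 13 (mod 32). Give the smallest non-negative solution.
The moduli 55, 59, 32 are pairwise coprime, so by the CRT there is a unique solution mod 55·59·32 = 103840.
Solve by successive substitution. Start with x ≡ 15 (mod 55).
  Combine with x ≡ 51 (mod 59): write x = 15 + 55·t and require 15 + 55·t ≡ 51 (mod 59), i.e. 55·t ≡ 51 − 15 ≡ 36 (mod 59). Since 55^(−1) ≡ 44 (mod 59), t ≡ 44·36 ≡ 50 (mod 59). So x ≡ 15 + 55·50 = 2765 (mod 3245).
  Combine with x ≡ 13 (mod 32): write x = 2765 + 3245·t and require 2765 + 3245·t ≡ 13 (mod 32), i.e. 3245·t ≡ 13 − 2765 ≡ 0 (mod 32). Since 3245^(−1) ≡ 5 (mod 32) (3245 ≡ 13 (mod 32)), t ≡ 5·0 ≡ 0 (mod 32). So x ≡ 2765 + 3245·0 = 2765 (mod 103840).
Unique solution in [0, 103840): x = 2765.

Final answer: x ≡ 2765 (mod 103840); the representative in [0, 103840) is 2765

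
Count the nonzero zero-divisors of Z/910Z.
Z/910Z has 621 nonzero zero-divisors

In Z/910Z each nonzero element is either a unit (gcd with 910 is 1) or a zero-divisor (gcd > 1). The number of units is φ(910): factorise 910 = 2 · 5 · 7 · 13, so φ(910) = (2 − 1) · (5 − 1) · (7 − 1) · (13 − 1) = 1 · 4 · 6 · 12 = 288. The nonzero elements number 910 − 1 = 909. Hence the nonzero zero-divisors number 909 − 288 = 621.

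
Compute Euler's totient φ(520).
φ(520) = 192

φ is multiplicative, with φ(p^e) = p^e − p^(e−1). Factorise 520 = 2^3 · 5 · 13. Then
  φ(520) = (2^3 − 2^2) · (5 − 1) · (13 − 1) = 4 · 4 · 12 = 192.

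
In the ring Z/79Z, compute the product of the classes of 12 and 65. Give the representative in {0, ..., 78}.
69

Both factors are already reduced mod 79. 12 · 65 = 780. Dividing by 79: 780 = 9·79 + 69. So (12 · 65) mod 79 = 69.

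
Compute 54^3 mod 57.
30

Use repeated squaring. Binary(3) = 11. Walk through the bits of the exponent 3 left-to-right: at each bit after the leading one, square the running value, then multiply by 54 if the bit is 1 (always reducing mod 57):
  bit 1 = 1 (leading): start with 54.
  bit 2 = 1: square 54^2 = 2916 ≡ 9; bit is 1, so multiply 9·54 = 486 ≡ 30 (mod 57).
Final value: 54^3 ≡ 30 (mod 57).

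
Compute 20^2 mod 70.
Use repeated squaring. Binary(2) = 10. Walk through the bits of the exponent 2 left-to-right: at each bit after the leading one, square the running value, then multiply by 20 if the bit is 1 (always reducing mod 70):
  bit 1 = 1 (leading): start with 20.
  bit 2 = 0: square 20^2 = 400 ≡ 50 (mod 70).
Final value: 20^2 ≡ 50 (mod 70).

Final answer: 50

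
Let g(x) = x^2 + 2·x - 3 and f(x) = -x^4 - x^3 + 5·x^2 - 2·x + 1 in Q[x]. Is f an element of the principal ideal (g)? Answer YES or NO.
NO

In Q[x] the ideal (g) consists of all multiples of g, so f ∈ (g) iff g | f, i.e. iff the remainder of f on division by g is 0. Divide f by g (g is monic, so eliminate the leading term of the running remainder at each step):
  leading term -x^4: subtract (-x^2)·g(x) = -x^4 - 2·x^3 + 3·x^2, leaving x^3 + 2·x^2 - 2·x + 1
  leading term x^3: subtract (x)·g(x) = x^3 + 2·x^2 - 3·x, leaving x + 1
The remainder r(x) = x + 1 ≠ 0 (and deg r < deg g), so g ∤ f, i.e. f ∉ (g).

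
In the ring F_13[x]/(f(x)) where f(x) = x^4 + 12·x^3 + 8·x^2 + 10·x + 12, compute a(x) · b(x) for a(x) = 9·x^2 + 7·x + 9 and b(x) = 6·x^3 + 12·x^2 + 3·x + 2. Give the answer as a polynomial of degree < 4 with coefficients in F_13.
Multiply as integer polynomials: a · b = 54·x^5 + 150·x^4 + 165·x^3 + 147·x^2 + 41·x + 18. Reducing coefficients mod 13: a · b ≡ 2·x^5 + 7·x^4 + 9·x^3 + 4·x^2 + 2·x + 5. Now divide by f(x) = x^4 + 12·x^3 + 8·x^2 + 10·x + 12 in F_13[x], eliminating the leading term at each step:
  leading term 2·x^5: subtract (2·x)·f(x) = 2·x^5 + 11·x^4 + 3·x^3 + 7·x^2 + 11·x, leaving 9·x^4 + 6·x^3 + 10·x^2 + 4·x + 5 (coefficients mod 13)
  leading term 9·x^4: subtract (9)·f(x) = 9·x^4 + 4·x^3 + 7·x^2 + 12·x + 4, leaving 2·x^3 + 3·x^2 + 5·x + 1 (coefficients mod 13)
The degree is now < 4, so this is the remainder. Hence a · b ≡ 2·x^3 + 3·x^2 + 5·x + 1 in F_13[x]/(f).

Final answer: a · b ≡ 2·x^3 + 3·x^2 + 5·x + 1 (mod f(x))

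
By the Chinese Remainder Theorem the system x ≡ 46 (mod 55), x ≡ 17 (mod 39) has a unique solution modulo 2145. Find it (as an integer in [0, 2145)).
x ≡ 1421 (mod 2145); the representative in [0, 2145) is 1421

The moduli 55, 39 are pairwise coprime, so by the CRT there is a unique solution mod 55·39 = 2145.
Solve by successive substitution. Start with x ≡ 46 (mod 55).
  Combine with x ≡ 17 (mod 39): write x = 46 + 55·t and require 46 + 55·t ≡ 17 (mod 39), i.e. 55·t ≡ 17 − 46 ≡ 10 (mod 39). Since 55^(−1) ≡ 22 (mod 39) (55 ≡ 16 (mod 39)), t ≡ 22·10 ≡ 25 (mod 39). So x ≡ 46 + 55·25 = 1421 (mod 2145).
Unique solution in [0, 2145): x = 1421.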